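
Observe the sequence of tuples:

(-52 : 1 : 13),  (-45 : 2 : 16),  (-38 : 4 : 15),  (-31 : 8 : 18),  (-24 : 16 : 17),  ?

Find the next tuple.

First entry: +7 each step, so -52, -45, -38, -31, -24 → -17.
Second entry: ×2 each step; 1, 2, 4, 8, 16 → 32.
Third entry: 13, 16, 15, 18, 17 → 20 (alternating steps +3, −1, +3, −1, …).
So the next tuple is (-17 : 32 : 20).

(-17 : 32 : 20)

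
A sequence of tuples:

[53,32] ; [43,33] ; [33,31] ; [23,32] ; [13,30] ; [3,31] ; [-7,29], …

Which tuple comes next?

First coordinate — −10 each step: 53, 43, 33, 23, 13, 3, -7 → -17.
Second coordinate: 32, 33, 31, 32, 30, 31, 29 → 30 (alternating steps +1, −2, +1, −2, …).
Combining the parts gives [-17,30].

[-17,30]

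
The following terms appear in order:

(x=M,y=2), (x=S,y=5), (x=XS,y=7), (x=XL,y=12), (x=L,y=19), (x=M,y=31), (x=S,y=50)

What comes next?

(x=XS,y=81)

X: repeats M → S → XS → XL → L, so M, S, XS, XL, L, M, S → XS.
Y: each term is the sum of the two before it; 2, 5, 7, 12, 19, 31, 50 → 81.
Combining the parts gives (x=XS,y=81).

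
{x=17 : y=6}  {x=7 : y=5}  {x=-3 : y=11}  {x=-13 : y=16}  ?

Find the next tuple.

{x=-23 : y=27}

X goes 17, 7, -3, -13 → -23 (−10 each step).
Y goes 6, 5, 11, 16 → 27 (each term is the sum of the two before it).
Combining the parts gives {x=-23 : y=27}.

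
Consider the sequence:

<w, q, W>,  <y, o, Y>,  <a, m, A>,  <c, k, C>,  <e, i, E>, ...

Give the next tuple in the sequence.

First letter — letters move forward 2 places in the alphabet, wrapping Z→A: w, y, a, c, e → g.
Second letter — letters move back 2 places in the alphabet: q, o, m, k, i → g.
Third letter: letters move forward 2 places in the alphabet, wrapping Z→A; W, Y, A, C, E → G.
Putting it together: <g, g, G>.

<g, g, G>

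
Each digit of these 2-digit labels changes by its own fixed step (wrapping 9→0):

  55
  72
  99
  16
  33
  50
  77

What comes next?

First digit: +2 each step, mod 10; 5, 7, 9, 1, 3, 5, 7 → 9.
Second digit goes 5, 2, 9, 6, 3, 0, 7 → 4 (−3 each step, mod 10).
Putting it together: 94.

94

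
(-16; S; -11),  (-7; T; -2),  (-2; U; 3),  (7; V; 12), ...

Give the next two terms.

(12; W; 17), (21; X; 26)

First coordinate: alternating steps +9, +5, +9, +5, …; -16, -7, -2, 7 → 12 → 21.
Letter goes S, T, U, V → W → X (letters move forward 1 place in the alphabet).
Third coordinate goes -11, -2, 3, 12 → 17 → 26 (always 5 more than the first coordinate).
Putting the parts together: (12; W; 17) and then (21; X; 26).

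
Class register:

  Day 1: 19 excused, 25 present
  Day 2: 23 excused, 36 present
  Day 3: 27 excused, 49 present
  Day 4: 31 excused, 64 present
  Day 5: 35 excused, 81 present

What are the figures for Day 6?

39 excused, 100 present

For the excused, +4 each step: 19, 23, 27, 31, 35 → 39.
Present: perfect squares: 5², 6², 7², …; 25, 36, 49, 64, 81 → 100.
Combining the parts gives 39 excused, 100 present.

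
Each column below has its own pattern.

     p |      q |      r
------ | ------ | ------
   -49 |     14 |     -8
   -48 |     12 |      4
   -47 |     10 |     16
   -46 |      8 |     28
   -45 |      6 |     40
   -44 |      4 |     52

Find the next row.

Column p: +1 each step; -49, -48, -47, -46, -45, -44 → -43.
Column q goes 14, 12, 10, 8, 6, 4 → 2 (−2 each step).
Column r: +12 each step, so -8, 4, 16, 28, 40, 52 → 64.
Combining the parts gives -43  2  64.

-43  2  64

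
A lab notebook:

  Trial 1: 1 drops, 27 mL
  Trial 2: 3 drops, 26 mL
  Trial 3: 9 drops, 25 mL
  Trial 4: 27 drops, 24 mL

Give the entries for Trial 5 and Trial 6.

81 drops, 23 mL; 243 drops, 22 mL

Drops: 1, 3, 9, 27 → 81 → 243 (×3 each step).
ML: −1 each step, so 27, 26, 25, 24 → 23 → 22.
So the next two rows are 81 drops, 23 mL and 243 drops, 22 mL.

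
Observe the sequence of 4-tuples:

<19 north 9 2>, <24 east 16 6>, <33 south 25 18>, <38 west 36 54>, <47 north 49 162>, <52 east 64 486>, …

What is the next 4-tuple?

First part: alternating steps +5, +9, +5, +9, …; 19, 24, 33, 38, 47, 52 → 61.
Direction: north, east, south, west, north, east → south (repeats north → east → south → west).
For the third part, perfect squares: 3², 4², 5², …: 9, 16, 25, 36, 49, 64 → 81.
Fourth part: ×3 each step, so 2, 6, 18, 54, 162, 486 → 1458.
Putting it together: <61 south 81 1458>.

<61 south 81 1458>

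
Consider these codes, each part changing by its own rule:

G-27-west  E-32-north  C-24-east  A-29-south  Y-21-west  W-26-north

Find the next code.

Letter: G, E, C, A, Y, W → U (letters move back 2 places in the alphabet, wrapping A→Z).
Second component: alternating steps +5, −8, +5, −8, …, so 27, 32, 24, 29, 21, 26 → 18.
Direction: west, north, east, south, west, north → east (repeats west → north → east → south).
Putting it together: U-18-east.

U-18-east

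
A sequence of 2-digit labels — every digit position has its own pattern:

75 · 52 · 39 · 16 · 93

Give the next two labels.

70, 57

First digit — −2 each step, mod 10: 7, 5, 3, 1, 9 → 7 → 5.
Second digit: −3 each step, mod 10; 5, 2, 9, 6, 3 → 0 → 7.
Putting the parts together: 70 and then 57.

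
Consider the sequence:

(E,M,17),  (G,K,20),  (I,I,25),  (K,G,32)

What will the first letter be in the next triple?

M

First letter: letters move forward 2 places in the alphabet; E, G, I, K → M.
Second letter — letters move back 2 places in the alphabet: M, K, I, G → E.
Third part: differences are 3, 5, 7, … (increasing by 2 each time), so 17, 20, 25, 32 → 41.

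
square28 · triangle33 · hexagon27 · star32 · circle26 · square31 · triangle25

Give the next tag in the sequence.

Shape: repeats square → triangle → hexagon → star → circle, so square, triangle, hexagon, star, circle, square, triangle → hexagon.
Second component: 28, 33, 27, 32, 26, 31, 25 → 30 (alternating steps +5, −6, +5, −6, …).
So the next tag is hexagon30.

hexagon30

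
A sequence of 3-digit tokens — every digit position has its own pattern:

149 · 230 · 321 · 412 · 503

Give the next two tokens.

First digit — +1 each step, mod 10: 1, 2, 3, 4, 5 → 6 → 7.
Second digit: −1 each step, mod 10, so 4, 3, 2, 1, 0 → 9 → 8.
Third digit: +1 each step, mod 10, so 9, 0, 1, 2, 3 → 4 → 5.
So the next two tokens are 694 and 785.

694 then 785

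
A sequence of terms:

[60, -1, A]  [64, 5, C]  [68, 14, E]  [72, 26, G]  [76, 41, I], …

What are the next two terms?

[80, 59, K], [84, 80, M]

First entry — +4 each step: 60, 64, 68, 72, 76 → 80 → 84.
Second entry: -1, 5, 14, 26, 41 → 59 → 80 (differences are 6, 9, 12, … (increasing by 3 each time)).
For the letter, letters move forward 2 places in the alphabet: A, C, E, G, I → K → M.
So the next two terms are [80, 59, K] and [84, 80, M].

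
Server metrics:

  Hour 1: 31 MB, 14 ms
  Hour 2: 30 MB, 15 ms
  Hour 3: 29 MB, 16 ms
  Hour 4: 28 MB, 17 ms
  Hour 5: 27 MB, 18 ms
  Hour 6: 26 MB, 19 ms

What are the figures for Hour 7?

MB goes 31, 30, 29, 28, 27, 26 → 25 (−1 each step).
For the ms, together with the MB always sums to 45: 14, 15, 16, 17, 18, 19 → 20.
Putting it together: 25 MB, 20 ms.

25 MB, 20 ms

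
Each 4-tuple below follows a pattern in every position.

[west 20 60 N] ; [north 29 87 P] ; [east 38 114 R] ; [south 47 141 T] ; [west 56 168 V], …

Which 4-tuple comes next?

Direction: west, north, east, south, west → north (repeats west → north → east → south).
Second slot goes 20, 29, 38, 47, 56 → 65 (+9 each step).
For the third slot, always 3 × the second slot: 60, 87, 114, 141, 168 → 195.
Letter: N, P, R, T, V → X (letters move forward 2 places in the alphabet).
Combining the parts gives [north 65 195 X].

[north 65 195 X]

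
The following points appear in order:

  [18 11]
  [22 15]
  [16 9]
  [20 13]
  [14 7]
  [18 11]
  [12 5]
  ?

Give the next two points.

First value: alternating steps +4, −6, +4, −6, …; 18, 22, 16, 20, 14, 18, 12 → 16 → 10.
Second value: always 7 less than the first value, so 11, 15, 9, 13, 7, 11, 5 → 9 → 3.
Putting the parts together: [16 9] and then [10 3].

[16 9], [10 3]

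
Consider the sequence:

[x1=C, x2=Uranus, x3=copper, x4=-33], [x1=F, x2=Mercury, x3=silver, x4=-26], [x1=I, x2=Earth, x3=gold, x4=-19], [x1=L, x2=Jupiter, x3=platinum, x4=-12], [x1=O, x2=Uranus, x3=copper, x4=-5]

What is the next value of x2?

Mercury

X2: Uranus, Mercury, Earth, Jupiter, Uranus → Mercury (repeats Uranus → Mercury → Earth → Jupiter).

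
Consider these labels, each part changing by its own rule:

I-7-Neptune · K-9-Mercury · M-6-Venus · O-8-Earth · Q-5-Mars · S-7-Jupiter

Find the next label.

U-4-Saturn

Letter: I, K, M, O, Q, S → U (letters move forward 2 places in the alphabet).
Second component: 7, 9, 6, 8, 5, 7 → 4 (alternating steps +2, −3, +2, −3, …).
Planet — runs through the planets Mercury→Neptune: Neptune, Mercury, Venus, Earth, Mars, Jupiter → Saturn.
So the next label is U-4-Saturn.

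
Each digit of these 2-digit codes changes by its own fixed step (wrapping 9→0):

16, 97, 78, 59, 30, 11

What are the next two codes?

First digit goes 1, 9, 7, 5, 3, 1 → 9 → 7 (−2 each step, mod 10).
Second digit goes 6, 7, 8, 9, 0, 1 → 2 → 3 (+1 each step, mod 10).
So the next two codes are 92 and 73.

92, 73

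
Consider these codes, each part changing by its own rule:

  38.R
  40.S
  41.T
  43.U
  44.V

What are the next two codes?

46.W, 47.X

First component: alternating steps +2, +1, +2, +1, …; 38, 40, 41, 43, 44 → 46 → 47.
Letter goes R, S, T, U, V → W → X (letters move forward 1 place in the alphabet).
Putting the parts together: 46.W and then 47.X.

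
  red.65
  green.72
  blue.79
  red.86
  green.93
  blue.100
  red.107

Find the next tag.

Colour: repeats red → green → blue; red, green, blue, red, green, blue, red → green.
Second component: +7 each step, so 65, 72, 79, 86, 93, 100, 107 → 114.
Putting it together: green.114.

green.114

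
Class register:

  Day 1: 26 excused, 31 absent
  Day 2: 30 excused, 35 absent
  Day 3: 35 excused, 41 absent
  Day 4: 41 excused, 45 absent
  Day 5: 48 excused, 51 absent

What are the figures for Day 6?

56 excused, 55 absent

For the excused, differences are 4, 5, 6, … (increasing by 1 each time): 26, 30, 35, 41, 48 → 56.
Absent: alternating steps +4, +6, +4, +6, …, so 31, 35, 41, 45, 51 → 55.
Putting it together: 56 excused, 55 absent.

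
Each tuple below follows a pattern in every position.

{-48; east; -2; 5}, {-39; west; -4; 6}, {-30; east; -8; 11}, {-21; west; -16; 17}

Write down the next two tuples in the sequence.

{-12; east; -32; 28}, {-3; west; -64; 45}

First value: +9 each step, so -48, -39, -30, -21 → -12 → -3.
Direction: alternates east ↔ west; east, west, east, west → east → west.
Third value: -2, -4, -8, -16 → -32 → -64 (×2 each step).
Fourth value goes 5, 6, 11, 17 → 28 → 45 (each term is the sum of the two before it).
So the next two tuples are {-12; east; -32; 28} and {-3; west; -64; 45}.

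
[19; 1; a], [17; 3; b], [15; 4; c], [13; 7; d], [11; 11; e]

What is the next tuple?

First slot: −2 each step, so 19, 17, 15, 13, 11 → 9.
Second slot: each term is the sum of the two before it; 1, 3, 4, 7, 11 → 18.
For the letter, letters move forward 1 place in the alphabet: a, b, c, d, e → f.
Combining the parts gives [9; 18; f].

[9; 18; f]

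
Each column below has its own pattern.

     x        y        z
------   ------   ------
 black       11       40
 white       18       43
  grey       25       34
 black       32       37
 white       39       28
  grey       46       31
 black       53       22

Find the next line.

Column x goes black, white, grey, black, white, grey, black → white (repeats black → white → grey).
Column y: +7 each step; 11, 18, 25, 32, 39, 46, 53 → 60.
Column z: 40, 43, 34, 37, 28, 31, 22 → 25 (alternating steps +3, −9, +3, −9, …).
Putting it together: white  60  25.

white  60  25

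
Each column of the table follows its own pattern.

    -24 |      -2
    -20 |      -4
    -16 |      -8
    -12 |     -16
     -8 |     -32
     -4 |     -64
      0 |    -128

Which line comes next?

First component goes -24, -20, -16, -12, -8, -4, 0 → 4 (+4 each step).
Second component: -2, -4, -8, -16, -32, -64, -128 → -256 (×2 each step).
So the next line is 4  -256.

4  -256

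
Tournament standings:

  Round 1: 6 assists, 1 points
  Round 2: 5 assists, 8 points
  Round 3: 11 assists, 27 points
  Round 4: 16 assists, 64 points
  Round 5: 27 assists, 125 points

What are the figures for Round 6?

Assists: 6, 5, 11, 16, 27 → 43 (each term is the sum of the two before it).
Points — perfect cubes: 1³, 2³, 3³, …: 1, 8, 27, 64, 125 → 216.
Combining the parts gives 43 assists, 216 points.

43 assists, 216 points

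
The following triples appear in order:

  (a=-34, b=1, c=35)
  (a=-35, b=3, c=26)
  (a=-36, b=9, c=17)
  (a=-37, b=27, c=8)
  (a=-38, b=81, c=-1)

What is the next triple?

(a=-39, b=243, c=-10)

A: −1 each step, so -34, -35, -36, -37, -38 → -39.
B — ×3 each step: 1, 3, 9, 27, 81 → 243.
C: −9 each step; 35, 26, 17, 8, -1 → -10.
Combining the parts gives (a=-39, b=243, c=-10).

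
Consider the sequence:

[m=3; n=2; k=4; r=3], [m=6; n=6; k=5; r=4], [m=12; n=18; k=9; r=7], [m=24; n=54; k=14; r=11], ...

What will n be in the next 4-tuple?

162

For the m, ×2 each step: 3, 6, 12, 24 → 48.
N: ×3 each step, so 2, 6, 18, 54 → 162.
K: 4, 5, 9, 14 → 23 (each term is the sum of the two before it).
R: 3, 4, 7, 11 → 18 (each term is the sum of the two before it).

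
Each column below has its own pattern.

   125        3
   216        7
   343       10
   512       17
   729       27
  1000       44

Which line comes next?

1331  71

First component: 125, 216, 343, 512, 729, 1000 → 1331 (perfect cubes: 5³, 6³, 7³, …).
Second component — each term is the sum of the two before it: 3, 7, 10, 17, 27, 44 → 71.
So the next line is 1331  71.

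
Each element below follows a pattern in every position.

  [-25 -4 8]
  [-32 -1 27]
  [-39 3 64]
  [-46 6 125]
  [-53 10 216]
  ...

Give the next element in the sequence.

For the first coordinate, −7 each step: -25, -32, -39, -46, -53 → -60.
For the second coordinate, alternating steps +3, +4, +3, +4, …: -4, -1, 3, 6, 10 → 13.
Third coordinate: 8, 27, 64, 125, 216 → 343 (perfect cubes: 2³, 3³, 4³, …).
Putting it together: [-60 13 343].

[-60 13 343]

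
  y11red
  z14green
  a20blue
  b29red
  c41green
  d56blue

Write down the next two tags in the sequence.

e74red, f95green

Letter: letters move forward 1 place in the alphabet, wrapping Z→A; y, z, a, b, c, d → e → f.
For the second component, differences are 3, 6, 9, … (increasing by 3 each time): 11, 14, 20, 29, 41, 56 → 74 → 95.
Colour: repeats red → green → blue; red, green, blue, red, green, blue → red → green.
Putting the parts together: e74red and then f95green.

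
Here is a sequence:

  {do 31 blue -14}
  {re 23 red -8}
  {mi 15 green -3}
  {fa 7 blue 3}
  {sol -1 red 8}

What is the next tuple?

{la -9 green 14}

Note: do, re, mi, fa, sol → la (runs through the solfège scale do→ti).
Second entry: −8 each step, so 31, 23, 15, 7, -1 → -9.
Colour: blue, red, green, blue, red → green (repeats blue → red → green).
Fourth entry: alternating steps +6, +5, +6, +5, …, so -14, -8, -3, 3, 8 → 14.
So the next tuple is {la -9 green 14}.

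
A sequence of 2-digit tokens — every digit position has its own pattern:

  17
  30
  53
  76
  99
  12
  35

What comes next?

58

First digit — +2 each step, mod 10: 1, 3, 5, 7, 9, 1, 3 → 5.
Second digit: 7, 0, 3, 6, 9, 2, 5 → 8 (+3 each step, mod 10).
Combining the parts gives 58.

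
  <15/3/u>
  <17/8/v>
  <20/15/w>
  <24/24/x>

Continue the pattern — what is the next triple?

<29/35/y>

First entry: 15, 17, 20, 24 → 29 (differences are 2, 3, 4, … (increasing by 1 each time)).
For the second entry, differences are 5, 7, 9, … (increasing by 2 each time): 3, 8, 15, 24 → 35.
Letter — letters move forward 1 place in the alphabet: u, v, w, x → y.
Combining the parts gives <29/35/y>.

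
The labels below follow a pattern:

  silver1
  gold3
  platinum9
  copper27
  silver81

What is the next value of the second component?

Second component: 1, 3, 9, 27, 81 → 243 (×3 each step).

243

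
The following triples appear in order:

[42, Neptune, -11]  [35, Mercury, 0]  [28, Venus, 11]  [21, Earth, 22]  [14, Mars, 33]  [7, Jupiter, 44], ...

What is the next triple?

[0, Saturn, 55]

First slot — −7 each step: 42, 35, 28, 21, 14, 7 → 0.
Planet goes Neptune, Mercury, Venus, Earth, Mars, Jupiter → Saturn (runs through the planets Mercury→Neptune).
Third slot — +11 each step: -11, 0, 11, 22, 33, 44 → 55.
Putting it together: [0, Saturn, 55].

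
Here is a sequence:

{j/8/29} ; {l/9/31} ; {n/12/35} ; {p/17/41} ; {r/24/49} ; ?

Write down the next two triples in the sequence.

Letter: j, l, n, p, r → t → v (letters move forward 2 places in the alphabet).
Second value: differences are 1, 3, 5, … (increasing by 2 each time), so 8, 9, 12, 17, 24 → 33 → 44.
Third value: differences are 2, 4, 6, … (increasing by 2 each time); 29, 31, 35, 41, 49 → 59 → 71.
So the next two triples are {t/33/59} and {v/44/71}.

{t/33/59}, {v/44/71}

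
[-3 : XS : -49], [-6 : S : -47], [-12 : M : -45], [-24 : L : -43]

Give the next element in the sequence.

First component goes -3, -6, -12, -24 → -48 (×2 each step).
Size goes XS, S, M, L → XL (runs through clothing sizes XS→XL).
Third component goes -49, -47, -45, -43 → -41 (+2 each step).
Putting it together: [-48 : XL : -41].

[-48 : XL : -41]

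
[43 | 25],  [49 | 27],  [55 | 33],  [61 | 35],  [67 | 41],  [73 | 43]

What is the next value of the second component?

Second component: alternating steps +2, +6, +2, +6, …; 25, 27, 33, 35, 41, 43 → 49.

49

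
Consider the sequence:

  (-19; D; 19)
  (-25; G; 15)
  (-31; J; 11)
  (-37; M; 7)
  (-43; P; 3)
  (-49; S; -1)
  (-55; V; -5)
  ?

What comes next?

First value goes -19, -25, -31, -37, -43, -49, -55 → -61 (−6 each step).
Letter: letters move forward 3 places in the alphabet, so D, G, J, M, P, S, V → Y.
Third value: −4 each step; 19, 15, 11, 7, 3, -1, -5 → -9.
So the next term is (-61; Y; -9).

(-61; Y; -9)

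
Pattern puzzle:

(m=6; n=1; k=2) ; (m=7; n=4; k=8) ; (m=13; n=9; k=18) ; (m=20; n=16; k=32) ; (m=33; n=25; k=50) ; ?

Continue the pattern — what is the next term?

M goes 6, 7, 13, 20, 33 → 53 (each term is the sum of the two before it).
N: differences are 3, 5, 7, … (increasing by 2 each time), so 1, 4, 9, 16, 25 → 36.
K: 2, 8, 18, 32, 50 → 72 (always 2 × the n).
Putting it together: (m=53; n=36; k=72).

(m=53; n=36; k=72)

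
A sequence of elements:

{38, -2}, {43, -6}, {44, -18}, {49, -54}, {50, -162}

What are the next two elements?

{55, -486}, {56, -1458}

First slot: 38, 43, 44, 49, 50 → 55 → 56 (alternating steps +5, +1, +5, +1, …).
Second slot goes -2, -6, -18, -54, -162 → -486 → -1458 (×3 each step).
So the next two elements are {55, -486} and {56, -1458}.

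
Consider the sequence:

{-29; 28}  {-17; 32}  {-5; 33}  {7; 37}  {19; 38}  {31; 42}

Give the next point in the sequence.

{43; 43}

First value goes -29, -17, -5, 7, 19, 31 → 43 (+12 each step).
Second value: alternating steps +4, +1, +4, +1, …, so 28, 32, 33, 37, 38, 42 → 43.
So the next point is {43; 43}.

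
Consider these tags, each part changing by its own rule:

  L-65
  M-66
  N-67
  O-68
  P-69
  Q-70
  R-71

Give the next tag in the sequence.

S-72

Letter — letters move forward 1 place in the alphabet: L, M, N, O, P, Q, R → S.
Second component: 65, 66, 67, 68, 69, 70, 71 → 72 (+1 each step).
Putting it together: S-72.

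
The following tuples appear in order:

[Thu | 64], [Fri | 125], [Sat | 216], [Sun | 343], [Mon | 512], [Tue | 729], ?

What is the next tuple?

For the day, runs through the weekdays Mon→Sun: Thu, Fri, Sat, Sun, Mon, Tue → Wed.
Second slot: perfect cubes: 4³, 5³, 6³, …, so 64, 125, 216, 343, 512, 729 → 1000.
Putting it together: [Wed | 1000].

[Wed | 1000]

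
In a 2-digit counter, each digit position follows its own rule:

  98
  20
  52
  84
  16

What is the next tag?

For the first digit, +3 each step, mod 10: 9, 2, 5, 8, 1 → 4.
Second digit goes 8, 0, 2, 4, 6 → 8 (+2 each step, mod 10).
So the next tag is 48.

48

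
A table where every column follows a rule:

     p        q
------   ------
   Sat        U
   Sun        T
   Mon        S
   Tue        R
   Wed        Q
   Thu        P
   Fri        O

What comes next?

Sat  N

Column p: Sat, Sun, Mon, Tue, Wed, Thu, Fri → Sat (runs through the weekdays Mon→Sun).
Column q: letters move back 1 place in the alphabet, so U, T, S, R, Q, P, O → N.
Combining the parts gives Sat  N.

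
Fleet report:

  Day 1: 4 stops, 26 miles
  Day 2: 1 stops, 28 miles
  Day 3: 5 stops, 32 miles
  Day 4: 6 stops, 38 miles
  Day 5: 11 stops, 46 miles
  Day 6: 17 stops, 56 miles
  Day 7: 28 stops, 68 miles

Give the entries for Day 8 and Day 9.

45 stops, 82 miles; 73 stops, 98 miles

Stops: each term is the sum of the two before it, so 4, 1, 5, 6, 11, 17, 28 → 45 → 73.
For the miles, differences are 2, 4, 6, … (increasing by 2 each time): 26, 28, 32, 38, 46, 56, 68 → 82 → 98.
So the next two lines are 45 stops, 82 miles and 73 stops, 98 miles.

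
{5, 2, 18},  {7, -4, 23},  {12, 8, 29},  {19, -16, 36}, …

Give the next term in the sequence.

{31, 32, 44}

For the first component, each term is the sum of the two before it: 5, 7, 12, 19 → 31.
Second component: ×(-2) each step; 2, -4, 8, -16 → 32.
Third component: 18, 23, 29, 36 → 44 (differences are 5, 6, 7, … (increasing by 1 each time)).
Combining the parts gives {31, 32, 44}.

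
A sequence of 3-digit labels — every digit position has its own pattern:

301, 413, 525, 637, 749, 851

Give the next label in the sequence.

963

First digit: 3, 4, 5, 6, 7, 8 → 9 (+1 each step, mod 10).
Second digit: 0, 1, 2, 3, 4, 5 → 6 (+1 each step, mod 10).
For the third digit, +2 each step, mod 10: 1, 3, 5, 7, 9, 1 → 3.
Combining the parts gives 963.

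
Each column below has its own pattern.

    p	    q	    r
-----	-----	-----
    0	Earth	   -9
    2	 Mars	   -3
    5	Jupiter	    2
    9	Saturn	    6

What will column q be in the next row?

Column p — differences are 2, 3, 4, … (increasing by 1 each time): 0, 2, 5, 9 → 14.
Column q: Earth, Mars, Jupiter, Saturn → Uranus (runs through the planets Mercury→Neptune).
Column r goes -9, -3, 2, 6 → 9 (differences are 6, 5, 4, … (decreasing by 1 each time)).

Uranus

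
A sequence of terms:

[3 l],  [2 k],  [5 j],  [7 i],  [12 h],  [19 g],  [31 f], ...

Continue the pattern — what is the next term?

First component — each term is the sum of the two before it: 3, 2, 5, 7, 12, 19, 31 → 50.
Letter: letters move back 1 place in the alphabet; l, k, j, i, h, g, f → e.
Combining the parts gives [50 e].

[50 e]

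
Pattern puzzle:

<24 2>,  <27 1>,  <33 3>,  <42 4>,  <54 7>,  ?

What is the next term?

First component — differences are 3, 6, 9, … (increasing by 3 each time): 24, 27, 33, 42, 54 → 69.
Second component goes 2, 1, 3, 4, 7 → 11 (each term is the sum of the two before it).
So the next term is <69 11>.

<69 11>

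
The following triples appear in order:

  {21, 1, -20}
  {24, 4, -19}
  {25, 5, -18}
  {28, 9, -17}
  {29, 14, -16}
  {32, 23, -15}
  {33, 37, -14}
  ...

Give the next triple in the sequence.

{36, 60, -13}

First coordinate: 21, 24, 25, 28, 29, 32, 33 → 36 (alternating steps +3, +1, +3, +1, …).
Second coordinate — each term is the sum of the two before it: 1, 4, 5, 9, 14, 23, 37 → 60.
Third coordinate: +1 each step; -20, -19, -18, -17, -16, -15, -14 → -13.
Putting it together: {36, 60, -13}.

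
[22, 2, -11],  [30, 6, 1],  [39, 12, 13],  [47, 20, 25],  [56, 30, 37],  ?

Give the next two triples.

For the first part, alternating steps +8, +9, +8, +9, …: 22, 30, 39, 47, 56 → 64 → 73.
For the second part, differences are 4, 6, 8, … (increasing by 2 each time): 2, 6, 12, 20, 30 → 42 → 56.
Third part: -11, 1, 13, 25, 37 → 49 → 61 (+12 each step).
Putting the parts together: [64, 42, 49] and then [73, 56, 61].

[64, 42, 49], [73, 56, 61]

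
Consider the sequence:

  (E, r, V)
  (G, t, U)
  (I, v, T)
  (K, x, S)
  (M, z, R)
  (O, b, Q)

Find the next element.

First letter: letters move forward 2 places in the alphabet; E, G, I, K, M, O → Q.
Second letter: letters move forward 2 places in the alphabet, wrapping Z→A; r, t, v, x, z, b → d.
Third letter: letters move back 1 place in the alphabet; V, U, T, S, R, Q → P.
Putting it together: (Q, d, P).

(Q, d, P)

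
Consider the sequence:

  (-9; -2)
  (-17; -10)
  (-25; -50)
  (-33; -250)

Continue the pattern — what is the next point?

(-41; -1250)

First entry — −8 each step: -9, -17, -25, -33 → -41.
Second entry — ×5 each step: -2, -10, -50, -250 → -1250.
Combining the parts gives (-41; -1250).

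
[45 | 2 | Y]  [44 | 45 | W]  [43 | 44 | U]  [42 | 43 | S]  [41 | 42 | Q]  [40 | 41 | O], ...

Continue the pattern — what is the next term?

[39 | 40 | M]

First entry: −1 each step; 45, 44, 43, 42, 41, 40 → 39.
For the second entry, always the previous value of the first entry: 2, 45, 44, 43, 42, 41 → 40.
Letter goes Y, W, U, S, Q, O → M (letters move back 2 places in the alphabet).
Combining the parts gives [39 | 40 | M].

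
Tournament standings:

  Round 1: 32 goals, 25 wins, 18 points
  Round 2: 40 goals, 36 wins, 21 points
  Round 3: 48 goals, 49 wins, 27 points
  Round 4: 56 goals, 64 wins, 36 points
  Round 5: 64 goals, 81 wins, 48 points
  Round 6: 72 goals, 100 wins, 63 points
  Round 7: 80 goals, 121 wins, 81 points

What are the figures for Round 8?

For the goals, +8 each step: 32, 40, 48, 56, 64, 72, 80 → 88.
Wins: perfect squares: 5², 6², 7², …; 25, 36, 49, 64, 81, 100, 121 → 144.
For the points, differences are 3, 6, 9, … (increasing by 3 each time): 18, 21, 27, 36, 48, 63, 81 → 102.
Combining the parts gives 88 goals, 144 wins, 102 points.

88 goals, 144 wins, 102 points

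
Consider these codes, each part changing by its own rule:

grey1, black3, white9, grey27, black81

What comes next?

white243

Shade goes grey, black, white, grey, black → white (repeats grey → black → white).
Second component — ×3 each step: 1, 3, 9, 27, 81 → 243.
So the next code is white243.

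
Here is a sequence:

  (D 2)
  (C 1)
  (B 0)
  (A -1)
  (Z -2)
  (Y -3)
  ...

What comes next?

(X -4)

Letter — letters move back 1 place in the alphabet, wrapping A→Z: D, C, B, A, Z, Y → X.
Second entry — −1 each step: 2, 1, 0, -1, -2, -3 → -4.
Combining the parts gives (X -4).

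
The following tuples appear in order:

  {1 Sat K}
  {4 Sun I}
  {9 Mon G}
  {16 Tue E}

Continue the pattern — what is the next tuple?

{25 Wed C}

First slot: perfect squares: 1², 2², 3², …, so 1, 4, 9, 16 → 25.
Day: runs through the weekdays Mon→Sun, so Sat, Sun, Mon, Tue → Wed.
Letter: letters move back 2 places in the alphabet; K, I, G, E → C.
So the next tuple is {25 Wed C}.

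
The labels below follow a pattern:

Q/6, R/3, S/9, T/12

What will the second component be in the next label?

Second component — each term is the sum of the two before it: 6, 3, 9, 12 → 21.

21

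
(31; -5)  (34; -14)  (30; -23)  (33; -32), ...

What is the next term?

(29; -41)

First entry — alternating steps +3, −4, +3, −4, …: 31, 34, 30, 33 → 29.
Second entry: −9 each step, so -5, -14, -23, -32 → -41.
Combining the parts gives (29; -41).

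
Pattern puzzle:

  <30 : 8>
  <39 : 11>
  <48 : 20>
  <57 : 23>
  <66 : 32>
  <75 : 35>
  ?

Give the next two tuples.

<84 : 44>, <93 : 47>

For the first component, +9 each step: 30, 39, 48, 57, 66, 75 → 84 → 93.
Second component — alternating steps +3, +9, +3, +9, …: 8, 11, 20, 23, 32, 35 → 44 → 47.
Putting the parts together: <84 : 44> and then <93 : 47>.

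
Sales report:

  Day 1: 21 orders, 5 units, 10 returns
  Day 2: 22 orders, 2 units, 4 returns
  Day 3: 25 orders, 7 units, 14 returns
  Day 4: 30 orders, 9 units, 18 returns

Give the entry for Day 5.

37 orders, 16 units, 32 returns

Orders goes 21, 22, 25, 30 → 37 (differences are 1, 3, 5, … (increasing by 2 each time)).
Units: 5, 2, 7, 9 → 16 (each term is the sum of the two before it).
For the returns, always 2 × the units: 10, 4, 14, 18 → 32.
Putting it together: 37 orders, 16 units, 32 returns.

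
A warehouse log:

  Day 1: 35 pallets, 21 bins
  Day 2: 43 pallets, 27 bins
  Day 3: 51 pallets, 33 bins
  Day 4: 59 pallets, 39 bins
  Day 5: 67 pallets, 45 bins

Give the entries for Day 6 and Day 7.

75 pallets, 51 bins; 83 pallets, 57 bins

Pallets: +8 each step; 35, 43, 51, 59, 67 → 75 → 83.
Bins — +6 each step: 21, 27, 33, 39, 45 → 51 → 57.
Putting the parts together: 75 pallets, 51 bins and then 83 pallets, 57 bins.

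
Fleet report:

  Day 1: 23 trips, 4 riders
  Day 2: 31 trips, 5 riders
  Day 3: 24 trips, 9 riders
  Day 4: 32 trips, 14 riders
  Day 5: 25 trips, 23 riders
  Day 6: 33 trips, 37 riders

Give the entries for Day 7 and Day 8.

Trips: alternating steps +8, −7, +8, −7, …; 23, 31, 24, 32, 25, 33 → 26 → 34.
Riders: each term is the sum of the two before it, so 4, 5, 9, 14, 23, 37 → 60 → 97.
So the next two records are 26 trips, 60 riders and 34 trips, 97 riders.

26 trips, 60 riders; 34 trips, 97 riders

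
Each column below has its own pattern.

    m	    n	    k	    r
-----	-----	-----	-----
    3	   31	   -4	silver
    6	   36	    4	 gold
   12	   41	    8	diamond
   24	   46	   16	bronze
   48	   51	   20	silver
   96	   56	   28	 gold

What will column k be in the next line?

For the column k, alternating steps +8, +4, +8, +4, …: -4, 4, 8, 16, 20, 28 → 32.

32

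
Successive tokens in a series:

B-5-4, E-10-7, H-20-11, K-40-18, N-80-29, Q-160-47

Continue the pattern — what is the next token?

Letter: letters move forward 3 places in the alphabet; B, E, H, K, N, Q → T.
Second component — ×2 each step: 5, 10, 20, 40, 80, 160 → 320.
Third component: each term is the sum of the two before it; 4, 7, 11, 18, 29, 47 → 76.
Putting it together: T-320-76.

T-320-76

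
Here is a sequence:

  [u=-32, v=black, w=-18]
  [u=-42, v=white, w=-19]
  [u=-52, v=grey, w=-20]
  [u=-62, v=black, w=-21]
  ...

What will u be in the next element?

U — −10 each step: -32, -42, -52, -62 → -72.
V — repeats black → white → grey: black, white, grey, black → white.
For the w, −1 each step: -18, -19, -20, -21 → -22.

-72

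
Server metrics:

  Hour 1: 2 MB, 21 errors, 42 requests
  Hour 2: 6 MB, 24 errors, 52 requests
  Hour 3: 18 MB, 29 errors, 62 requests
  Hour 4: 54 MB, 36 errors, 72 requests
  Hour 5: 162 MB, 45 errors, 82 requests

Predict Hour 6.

486 MB, 56 errors, 92 requests

For the MB, ×3 each step: 2, 6, 18, 54, 162 → 486.
Errors: differences are 3, 5, 7, … (increasing by 2 each time); 21, 24, 29, 36, 45 → 56.
Requests goes 42, 52, 62, 72, 82 → 92 (+10 each step).
Putting it together: 486 MB, 56 errors, 92 requests.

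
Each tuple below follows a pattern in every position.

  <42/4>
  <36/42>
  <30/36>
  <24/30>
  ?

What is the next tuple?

First coordinate: −6 each step; 42, 36, 30, 24 → 18.
Second coordinate — always the previous value of the first coordinate: 4, 42, 36, 30 → 24.
Putting it together: <18/24>.

<18/24>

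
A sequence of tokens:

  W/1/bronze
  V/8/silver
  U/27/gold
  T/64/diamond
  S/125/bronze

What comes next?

R/216/silver

Letter: letters move back 1 place in the alphabet; W, V, U, T, S → R.
Second component — perfect cubes: 1³, 2³, 3³, …: 1, 8, 27, 64, 125 → 216.
Rank: bronze, silver, gold, diamond, bronze → silver (repeats bronze → silver → gold → diamond).
So the next token is R/216/silver.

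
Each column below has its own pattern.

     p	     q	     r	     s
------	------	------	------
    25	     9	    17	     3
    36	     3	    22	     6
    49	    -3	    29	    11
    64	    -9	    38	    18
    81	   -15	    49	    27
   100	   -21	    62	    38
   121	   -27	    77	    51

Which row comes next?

144  -33  94  66

Column p goes 25, 36, 49, 64, 81, 100, 121 → 144 (perfect squares: 5², 6², 7², …).
Column q: −6 each step, so 9, 3, -3, -9, -15, -21, -27 → -33.
Column r: differences are 5, 7, 9, … (increasing by 2 each time), so 17, 22, 29, 38, 49, 62, 77 → 94.
Column s: differences are 3, 5, 7, … (increasing by 2 each time), so 3, 6, 11, 18, 27, 38, 51 → 66.
So the next row is 144  -33  94  66.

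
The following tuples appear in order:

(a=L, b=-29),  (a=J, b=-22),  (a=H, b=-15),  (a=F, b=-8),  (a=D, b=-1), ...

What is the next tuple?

A goes L, J, H, F, D → B (letters move back 2 places in the alphabet).
B — +7 each step: -29, -22, -15, -8, -1 → 6.
So the next tuple is (a=B, b=6).

(a=B, b=6)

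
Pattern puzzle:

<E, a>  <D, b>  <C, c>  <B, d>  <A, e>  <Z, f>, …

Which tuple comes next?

First letter — letters move back 1 place in the alphabet, wrapping A→Z: E, D, C, B, A, Z → Y.
Second letter: letters move forward 1 place in the alphabet; a, b, c, d, e, f → g.
Putting it together: <Y, g>.

<Y, g>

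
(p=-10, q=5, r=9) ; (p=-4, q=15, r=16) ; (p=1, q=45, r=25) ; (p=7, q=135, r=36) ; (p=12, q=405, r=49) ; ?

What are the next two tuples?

(p=18, q=1215, r=64), (p=23, q=3645, r=81)

P: alternating steps +6, +5, +6, +5, …, so -10, -4, 1, 7, 12 → 18 → 23.
Q: ×3 each step, so 5, 15, 45, 135, 405 → 1215 → 3645.
R: perfect squares: 3², 4², 5², …; 9, 16, 25, 36, 49 → 64 → 81.
So the next two tuples are (p=18, q=1215, r=64) and (p=23, q=3645, r=81).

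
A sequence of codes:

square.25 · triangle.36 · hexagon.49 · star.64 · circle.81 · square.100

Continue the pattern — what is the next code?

Shape: repeats square → triangle → hexagon → star → circle; square, triangle, hexagon, star, circle, square → triangle.
For the second component, perfect squares: 5², 6², 7², …: 25, 36, 49, 64, 81, 100 → 121.
Putting it together: triangle.121.

triangle.121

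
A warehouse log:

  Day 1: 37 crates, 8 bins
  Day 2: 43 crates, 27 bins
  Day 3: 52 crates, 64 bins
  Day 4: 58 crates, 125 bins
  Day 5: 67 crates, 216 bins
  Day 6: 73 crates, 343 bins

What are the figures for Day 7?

82 crates, 512 bins

Crates: alternating steps +6, +9, +6, +9, …, so 37, 43, 52, 58, 67, 73 → 82.
Bins: 8, 27, 64, 125, 216, 343 → 512 (perfect cubes: 2³, 3³, 4³, …).
Putting it together: 82 crates, 512 bins.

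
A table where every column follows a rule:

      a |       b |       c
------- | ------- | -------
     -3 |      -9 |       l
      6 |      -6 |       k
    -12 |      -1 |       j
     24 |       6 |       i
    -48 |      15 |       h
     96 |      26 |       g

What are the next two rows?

-192  39  f; 384  54  e

Column a — ×(-2) each step: -3, 6, -12, 24, -48, 96 → -192 → 384.
Column b — differences are 3, 5, 7, … (increasing by 2 each time): -9, -6, -1, 6, 15, 26 → 39 → 54.
For the column c, letters move back 1 place in the alphabet: l, k, j, i, h, g → f → e.
So the next two rows are -192  39  f and 384  54  e.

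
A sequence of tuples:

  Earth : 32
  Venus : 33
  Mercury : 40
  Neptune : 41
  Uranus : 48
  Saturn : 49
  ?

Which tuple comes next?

Planet: Earth, Venus, Mercury, Neptune, Uranus, Saturn → Jupiter (runs backward through the planets Mercury→Neptune).
Second part: alternating steps +1, +7, +1, +7, …; 32, 33, 40, 41, 48, 49 → 56.
Putting it together: Jupiter : 56.

Jupiter : 56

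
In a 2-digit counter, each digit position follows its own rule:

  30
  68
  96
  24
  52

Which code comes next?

For the first digit, +3 each step, mod 10: 3, 6, 9, 2, 5 → 8.
Second digit — −2 each step, mod 10: 0, 8, 6, 4, 2 → 0.
Combining the parts gives 80.

80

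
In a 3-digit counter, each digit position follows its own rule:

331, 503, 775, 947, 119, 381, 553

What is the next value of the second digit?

For the second digit, −3 each step, mod 10: 3, 0, 7, 4, 1, 8, 5 → 2.

2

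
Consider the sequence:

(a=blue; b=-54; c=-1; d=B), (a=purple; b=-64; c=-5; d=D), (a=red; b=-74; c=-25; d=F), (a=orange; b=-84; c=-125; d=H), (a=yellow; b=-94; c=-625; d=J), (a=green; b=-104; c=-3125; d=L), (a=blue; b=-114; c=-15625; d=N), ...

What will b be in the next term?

B: -54, -64, -74, -84, -94, -104, -114 → -124 (−10 each step).

-124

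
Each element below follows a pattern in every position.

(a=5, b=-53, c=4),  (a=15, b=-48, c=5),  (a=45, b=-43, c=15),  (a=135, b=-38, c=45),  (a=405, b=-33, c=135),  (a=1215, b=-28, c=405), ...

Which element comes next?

A — ×3 each step: 5, 15, 45, 135, 405, 1215 → 3645.
B — +5 each step: -53, -48, -43, -38, -33, -28 → -23.
C: 4, 5, 15, 45, 135, 405 → 1215 (always the previous value of the a).
Putting it together: (a=3645, b=-23, c=1215).

(a=3645, b=-23, c=1215)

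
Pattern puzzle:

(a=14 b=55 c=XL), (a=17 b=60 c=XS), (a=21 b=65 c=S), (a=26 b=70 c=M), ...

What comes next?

A: differences are 3, 4, 5, … (increasing by 1 each time); 14, 17, 21, 26 → 32.
B: +5 each step, so 55, 60, 65, 70 → 75.
C — runs through clothing sizes XS→XL: XL, XS, S, M → L.
Putting it together: (a=32 b=75 c=L).

(a=32 b=75 c=L)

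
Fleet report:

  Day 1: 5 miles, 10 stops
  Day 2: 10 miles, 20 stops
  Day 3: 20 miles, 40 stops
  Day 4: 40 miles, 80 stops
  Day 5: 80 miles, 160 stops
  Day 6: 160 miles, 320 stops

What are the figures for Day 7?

Miles — ×2 each step: 5, 10, 20, 40, 80, 160 → 320.
Stops goes 10, 20, 40, 80, 160, 320 → 640 (always 2 × the miles).
Combining the parts gives 320 miles, 640 stops.

320 miles, 640 stops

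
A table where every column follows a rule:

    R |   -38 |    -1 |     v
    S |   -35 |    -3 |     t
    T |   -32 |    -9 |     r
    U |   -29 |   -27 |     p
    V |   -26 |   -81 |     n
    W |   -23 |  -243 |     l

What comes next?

For the first letter, letters move forward 1 place in the alphabet: R, S, T, U, V, W → X.
Second component: +3 each step, so -38, -35, -32, -29, -26, -23 → -20.
Third component: ×3 each step, so -1, -3, -9, -27, -81, -243 → -729.
Second letter: v, t, r, p, n, l → j (letters move back 2 places in the alphabet).
So the next row is X  -20  -729  j.

X  -20  -729  j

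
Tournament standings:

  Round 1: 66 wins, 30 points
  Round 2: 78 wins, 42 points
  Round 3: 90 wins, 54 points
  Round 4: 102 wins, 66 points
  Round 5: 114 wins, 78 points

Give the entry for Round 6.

For the wins, +12 each step: 66, 78, 90, 102, 114 → 126.
Points goes 30, 42, 54, 66, 78 → 90 (+12 each step).
Putting it together: 126 wins, 90 points.

126 wins, 90 points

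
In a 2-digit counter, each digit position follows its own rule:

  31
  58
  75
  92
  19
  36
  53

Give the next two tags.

First digit — +2 each step, mod 10: 3, 5, 7, 9, 1, 3, 5 → 7 → 9.
For the second digit, −3 each step, mod 10: 1, 8, 5, 2, 9, 6, 3 → 0 → 7.
Putting the parts together: 70 and then 97.

70, 97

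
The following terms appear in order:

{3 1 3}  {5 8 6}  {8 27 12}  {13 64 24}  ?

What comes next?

{21 125 48}

First part: each term is the sum of the two before it; 3, 5, 8, 13 → 21.
Second part: 1, 8, 27, 64 → 125 (perfect cubes: 1³, 2³, 3³, …).
Third part: ×2 each step, so 3, 6, 12, 24 → 48.
So the next term is {21 125 48}.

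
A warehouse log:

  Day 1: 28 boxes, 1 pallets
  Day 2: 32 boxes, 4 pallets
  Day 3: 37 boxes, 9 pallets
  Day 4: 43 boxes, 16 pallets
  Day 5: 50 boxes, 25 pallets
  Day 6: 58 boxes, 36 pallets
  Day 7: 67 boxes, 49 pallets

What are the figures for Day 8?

For the boxes, differences are 4, 5, 6, … (increasing by 1 each time): 28, 32, 37, 43, 50, 58, 67 → 77.
Pallets — perfect squares: 1², 2², 3², …: 1, 4, 9, 16, 25, 36, 49 → 64.
Putting it together: 77 boxes, 64 pallets.

77 boxes, 64 pallets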